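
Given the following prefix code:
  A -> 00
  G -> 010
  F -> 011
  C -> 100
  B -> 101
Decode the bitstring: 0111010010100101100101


Decoding step by step:
Bits 011 -> F
Bits 101 -> B
Bits 00 -> A
Bits 101 -> B
Bits 00 -> A
Bits 101 -> B
Bits 100 -> C
Bits 101 -> B


Decoded message: FBABABCB


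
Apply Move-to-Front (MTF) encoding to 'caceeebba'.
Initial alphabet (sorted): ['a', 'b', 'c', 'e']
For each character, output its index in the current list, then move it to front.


MTF encoding:
'c': index 2 in ['a', 'b', 'c', 'e'] -> ['c', 'a', 'b', 'e']
'a': index 1 in ['c', 'a', 'b', 'e'] -> ['a', 'c', 'b', 'e']
'c': index 1 in ['a', 'c', 'b', 'e'] -> ['c', 'a', 'b', 'e']
'e': index 3 in ['c', 'a', 'b', 'e'] -> ['e', 'c', 'a', 'b']
'e': index 0 in ['e', 'c', 'a', 'b'] -> ['e', 'c', 'a', 'b']
'e': index 0 in ['e', 'c', 'a', 'b'] -> ['e', 'c', 'a', 'b']
'b': index 3 in ['e', 'c', 'a', 'b'] -> ['b', 'e', 'c', 'a']
'b': index 0 in ['b', 'e', 'c', 'a'] -> ['b', 'e', 'c', 'a']
'a': index 3 in ['b', 'e', 'c', 'a'] -> ['a', 'b', 'e', 'c']


Output: [2, 1, 1, 3, 0, 0, 3, 0, 3]


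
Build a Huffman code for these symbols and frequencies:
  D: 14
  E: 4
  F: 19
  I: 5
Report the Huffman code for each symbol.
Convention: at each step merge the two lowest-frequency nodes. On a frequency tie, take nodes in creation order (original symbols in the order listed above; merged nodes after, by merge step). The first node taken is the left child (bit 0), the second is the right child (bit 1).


Huffman tree construction:
Step 1: Merge E(4) + I(5) = 9
Step 2: Merge (E+I)(9) + D(14) = 23
Step 3: Merge F(19) + ((E+I)+D)(23) = 42
Read each symbol's code off the tree from the root (left child = 0, right child = 1).

Codes:
  D: 11 (length 2)
  E: 100 (length 3)
  F: 0 (length 1)
  I: 101 (length 3)
Average code length: 74/42 = 1.7619 bits/symbol


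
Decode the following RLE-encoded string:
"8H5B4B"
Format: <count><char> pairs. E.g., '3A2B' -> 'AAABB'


Expanding each <count><char> pair:
  8H -> 'HHHHHHHH'
  5B -> 'BBBBB'
  4B -> 'BBBB'

Decoded = HHHHHHHHBBBBBBBBB


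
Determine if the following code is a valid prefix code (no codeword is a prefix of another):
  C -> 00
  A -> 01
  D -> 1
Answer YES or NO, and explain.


Checking each pair (does one codeword prefix another?):
  C='00' vs A='01': no prefix
  C='00' vs D='1': no prefix
  A='01' vs C='00': no prefix
  A='01' vs D='1': no prefix
  D='1' vs C='00': no prefix
  D='1' vs A='01': no prefix
No violation found over all pairs.

YES -- this is a valid prefix code. No codeword is a prefix of any other codeword.


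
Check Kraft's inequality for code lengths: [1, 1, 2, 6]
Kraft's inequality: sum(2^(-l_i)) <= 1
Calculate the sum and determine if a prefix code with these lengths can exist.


Sum = 2^(-1) + 2^(-1) + 2^(-2) + 2^(-6)
    = 0.5 + 0.5 + 0.25 + 0.015625
    = 81/64 = 1.265625
Since 1.265625 > 1, Kraft's inequality is NOT satisfied.
A prefix code with these lengths CANNOT exist.

Kraft sum = 1.265625. Not satisfied.


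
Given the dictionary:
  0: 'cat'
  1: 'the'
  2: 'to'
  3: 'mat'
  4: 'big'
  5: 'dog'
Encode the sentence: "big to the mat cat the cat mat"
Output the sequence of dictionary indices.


Look up each word in the dictionary:
  'big' -> 4
  'to' -> 2
  'the' -> 1
  'mat' -> 3
  'cat' -> 0
  'the' -> 1
  'cat' -> 0
  'mat' -> 3

Encoded: [4, 2, 1, 3, 0, 1, 0, 3]


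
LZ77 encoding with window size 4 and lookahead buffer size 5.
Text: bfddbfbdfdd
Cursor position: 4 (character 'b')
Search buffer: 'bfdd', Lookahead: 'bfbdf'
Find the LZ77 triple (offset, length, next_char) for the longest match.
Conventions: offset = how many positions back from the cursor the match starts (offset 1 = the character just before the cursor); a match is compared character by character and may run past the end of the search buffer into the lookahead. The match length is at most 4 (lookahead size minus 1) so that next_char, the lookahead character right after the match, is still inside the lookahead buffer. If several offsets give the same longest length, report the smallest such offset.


Try each offset into the search buffer:
  offset=1 (pos 3, char 'd'): match length 0
  offset=2 (pos 2, char 'd'): match length 0
  offset=3 (pos 1, char 'f'): match length 0
  offset=4 (pos 0, char 'b'): match length 2
Longest match has length 2 at offset 4.
next_char = character at position 4 + 2 = 6 -> 'b'

Best match: offset=4, length=2 (matching 'bf' starting at position 0)
LZ77 triple: (4, 2, 'b')


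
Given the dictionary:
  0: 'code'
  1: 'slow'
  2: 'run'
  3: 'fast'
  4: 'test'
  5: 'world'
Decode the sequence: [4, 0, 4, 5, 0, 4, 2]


Look up each index in the dictionary:
  4 -> 'test'
  0 -> 'code'
  4 -> 'test'
  5 -> 'world'
  0 -> 'code'
  4 -> 'test'
  2 -> 'run'

Decoded: "test code test world code test run"


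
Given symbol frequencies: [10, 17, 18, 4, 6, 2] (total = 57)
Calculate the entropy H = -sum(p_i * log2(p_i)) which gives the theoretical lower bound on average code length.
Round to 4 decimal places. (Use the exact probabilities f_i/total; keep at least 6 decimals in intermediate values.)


Per-symbol terms -p_i * log2(p_i) with p_i = f_i/57:
  p = 10/57 = 0.175439: log2(p) = -2.510962, -p*log2(p) = 0.440520
  p = 17/57 = 0.298246: log2(p) = -1.745427, -p*log2(p) = 0.520566
  p = 18/57 = 0.315789: log2(p) = -1.662965, -p*log2(p) = 0.525147
  p = 4/57 = 0.070175: log2(p) = -3.832890, -p*log2(p) = 0.268975
  p = 6/57 = 0.105263: log2(p) = -3.247928, -p*log2(p) = 0.341887
  p = 2/57 = 0.035088: log2(p) = -4.832890, -p*log2(p) = 0.169575
H = 0.440520 + 0.520566 + 0.525147 + 0.268975 + 0.341887 + 0.169575 = 2.266670

H = 2.2667 bits/symbol


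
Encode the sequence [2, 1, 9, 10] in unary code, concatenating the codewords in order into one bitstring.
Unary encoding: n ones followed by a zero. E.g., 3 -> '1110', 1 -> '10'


Encode each number as n ones followed by a terminating 0:
  2 -> 110 (3 bits)
  1 -> 10 (2 bits)
  9 -> 1111111110 (10 bits)
  10 -> 11111111110 (11 bits)
Total length = 3 + 2 + 10 + 11 = 26 bits.

Unary([2, 1, 9, 10]) = 11010111111111011111111110 (26 bits)


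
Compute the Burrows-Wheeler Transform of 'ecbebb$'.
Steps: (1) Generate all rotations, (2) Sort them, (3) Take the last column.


Rotations (sorted):
  0: $ecbebb -> last char: b
  1: b$ecbeb -> last char: b
  2: bb$ecbe -> last char: e
  3: bebb$ec -> last char: c
  4: cbebb$e -> last char: e
  5: ebb$ecb -> last char: b
  6: ecbebb$ -> last char: $


BWT = bbeceb$


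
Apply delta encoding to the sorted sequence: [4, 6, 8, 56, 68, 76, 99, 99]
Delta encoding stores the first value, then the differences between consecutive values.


First value: 4
Deltas:
  6 - 4 = 2
  8 - 6 = 2
  56 - 8 = 48
  68 - 56 = 12
  76 - 68 = 8
  99 - 76 = 23
  99 - 99 = 0


Delta encoded: [4, 2, 2, 48, 12, 8, 23, 0]


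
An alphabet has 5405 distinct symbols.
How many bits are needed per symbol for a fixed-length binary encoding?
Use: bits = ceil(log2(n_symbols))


log2(5405) = 12.4001
Bracket: 2^12 = 4096 < 5405 <= 2^13 = 8192
So ceil(log2(5405)) = 13

bits = ceil(log2(5405)) = ceil(12.4001) = 13 bits


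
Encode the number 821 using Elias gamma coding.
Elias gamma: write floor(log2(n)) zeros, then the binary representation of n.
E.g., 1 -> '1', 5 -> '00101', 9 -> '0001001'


num_bits = floor(log2(821)) + 1 = 10
leading_zeros = num_bits - 1 = 9
binary(821) = 1100110101

Elias gamma(821) = '000000000' + '1100110101' = 0000000001100110101 (19 bits)


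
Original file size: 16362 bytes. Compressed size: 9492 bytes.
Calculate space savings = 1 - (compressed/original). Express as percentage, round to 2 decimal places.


ratio = compressed/original = 9492/16362 = 0.580125
savings = 1 - ratio = 1 - 0.580125 = 0.419875
as a percentage: 0.419875 * 100 = 41.99%

Space savings = 1 - 9492/16362 = 41.99%


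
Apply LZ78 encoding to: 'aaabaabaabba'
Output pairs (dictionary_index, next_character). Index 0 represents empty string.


LZ78 encoding steps:
Dictionary: {0: ''}
Step 1: w='' (idx 0), next='a' -> output (0, 'a'), add 'a' as idx 1
Step 2: w='a' (idx 1), next='a' -> output (1, 'a'), add 'aa' as idx 2
Step 3: w='' (idx 0), next='b' -> output (0, 'b'), add 'b' as idx 3
Step 4: w='aa' (idx 2), next='b' -> output (2, 'b'), add 'aab' as idx 4
Step 5: w='aab' (idx 4), next='b' -> output (4, 'b'), add 'aabb' as idx 5
Step 6: w='a' (idx 1), end of input -> output (1, '')


Encoded: [(0, 'a'), (1, 'a'), (0, 'b'), (2, 'b'), (4, 'b'), (1, '')]


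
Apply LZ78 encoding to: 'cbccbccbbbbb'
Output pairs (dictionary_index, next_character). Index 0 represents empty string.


LZ78 encoding steps:
Dictionary: {0: ''}
Step 1: w='' (idx 0), next='c' -> output (0, 'c'), add 'c' as idx 1
Step 2: w='' (idx 0), next='b' -> output (0, 'b'), add 'b' as idx 2
Step 3: w='c' (idx 1), next='c' -> output (1, 'c'), add 'cc' as idx 3
Step 4: w='b' (idx 2), next='c' -> output (2, 'c'), add 'bc' as idx 4
Step 5: w='c' (idx 1), next='b' -> output (1, 'b'), add 'cb' as idx 5
Step 6: w='b' (idx 2), next='b' -> output (2, 'b'), add 'bb' as idx 6
Step 7: w='bb' (idx 6), end of input -> output (6, '')


Encoded: [(0, 'c'), (0, 'b'), (1, 'c'), (2, 'c'), (1, 'b'), (2, 'b'), (6, '')]


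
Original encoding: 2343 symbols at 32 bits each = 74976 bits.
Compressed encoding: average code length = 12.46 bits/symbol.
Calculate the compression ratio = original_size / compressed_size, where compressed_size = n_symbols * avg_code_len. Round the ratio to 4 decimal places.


original_size = n_symbols * orig_bits = 2343 * 32 = 74976 bits
compressed_size = n_symbols * avg_code_len = 2343 * 12.46 = 29193.78 bits
ratio = original_size / compressed_size = 74976 / 29193.78 = 2.5682

Compression ratio = 2.5682


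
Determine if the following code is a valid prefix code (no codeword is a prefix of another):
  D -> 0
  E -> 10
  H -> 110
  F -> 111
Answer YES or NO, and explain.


Checking each pair (does one codeword prefix another?):
  D='0' vs E='10': no prefix
  D='0' vs H='110': no prefix
  D='0' vs F='111': no prefix
  E='10' vs D='0': no prefix
  E='10' vs H='110': no prefix
  E='10' vs F='111': no prefix
  H='110' vs D='0': no prefix
  H='110' vs E='10': no prefix
  H='110' vs F='111': no prefix
  F='111' vs D='0': no prefix
  F='111' vs E='10': no prefix
  F='111' vs H='110': no prefix
No violation found over all pairs.

YES -- this is a valid prefix code. No codeword is a prefix of any other codeword.


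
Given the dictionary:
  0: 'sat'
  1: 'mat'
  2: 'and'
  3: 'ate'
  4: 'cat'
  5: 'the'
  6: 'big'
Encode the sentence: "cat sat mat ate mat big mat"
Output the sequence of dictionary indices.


Look up each word in the dictionary:
  'cat' -> 4
  'sat' -> 0
  'mat' -> 1
  'ate' -> 3
  'mat' -> 1
  'big' -> 6
  'mat' -> 1

Encoded: [4, 0, 1, 3, 1, 6, 1]


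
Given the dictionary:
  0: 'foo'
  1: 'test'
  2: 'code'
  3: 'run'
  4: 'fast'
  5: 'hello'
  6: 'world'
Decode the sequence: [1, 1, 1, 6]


Look up each index in the dictionary:
  1 -> 'test'
  1 -> 'test'
  1 -> 'test'
  6 -> 'world'

Decoded: "test test test world"


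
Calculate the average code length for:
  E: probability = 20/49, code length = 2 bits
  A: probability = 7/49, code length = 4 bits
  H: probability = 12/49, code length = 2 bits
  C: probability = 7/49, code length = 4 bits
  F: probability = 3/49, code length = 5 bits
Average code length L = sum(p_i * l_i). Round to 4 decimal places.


Weighted contributions p_i * l_i:
  E: (20/49) * 2 = 40/49
  A: (7/49) * 4 = 28/49
  H: (12/49) * 2 = 24/49
  C: (7/49) * 4 = 28/49
  F: (3/49) * 5 = 15/49
Sum = (40 + 28 + 24 + 28 + 15)/49 = 135/49

L = 135/49 = 2.7551 bits/symbol


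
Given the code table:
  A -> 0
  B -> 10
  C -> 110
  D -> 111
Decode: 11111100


Decoding:
111 -> D
111 -> D
0 -> A
0 -> A


Result: DDAA


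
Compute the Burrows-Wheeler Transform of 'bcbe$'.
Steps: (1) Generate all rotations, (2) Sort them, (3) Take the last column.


Rotations (sorted):
  0: $bcbe -> last char: e
  1: bcbe$ -> last char: $
  2: be$bc -> last char: c
  3: cbe$b -> last char: b
  4: e$bcb -> last char: b


BWT = e$cbb


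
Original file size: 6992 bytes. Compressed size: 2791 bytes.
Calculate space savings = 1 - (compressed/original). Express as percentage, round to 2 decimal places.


ratio = compressed/original = 2791/6992 = 0.39917
savings = 1 - ratio = 1 - 0.39917 = 0.60083
as a percentage: 0.60083 * 100 = 60.08%

Space savings = 1 - 2791/6992 = 60.08%


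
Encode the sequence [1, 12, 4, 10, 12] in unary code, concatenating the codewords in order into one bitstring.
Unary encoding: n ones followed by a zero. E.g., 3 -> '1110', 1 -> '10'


Encode each number as n ones followed by a terminating 0:
  1 -> 10 (2 bits)
  12 -> 1111111111110 (13 bits)
  4 -> 11110 (5 bits)
  10 -> 11111111110 (11 bits)
  12 -> 1111111111110 (13 bits)
Total length = 2 + 13 + 5 + 11 + 13 = 44 bits.

Unary([1, 12, 4, 10, 12]) = 10111111111111011110111111111101111111111110 (44 bits)


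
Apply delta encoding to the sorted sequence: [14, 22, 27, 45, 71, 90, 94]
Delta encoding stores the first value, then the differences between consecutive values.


First value: 14
Deltas:
  22 - 14 = 8
  27 - 22 = 5
  45 - 27 = 18
  71 - 45 = 26
  90 - 71 = 19
  94 - 90 = 4


Delta encoded: [14, 8, 5, 18, 26, 19, 4]


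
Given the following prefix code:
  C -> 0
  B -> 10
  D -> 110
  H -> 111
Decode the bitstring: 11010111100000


Decoding step by step:
Bits 110 -> D
Bits 10 -> B
Bits 111 -> H
Bits 10 -> B
Bits 0 -> C
Bits 0 -> C
Bits 0 -> C
Bits 0 -> C


Decoded message: DBHBCCCC


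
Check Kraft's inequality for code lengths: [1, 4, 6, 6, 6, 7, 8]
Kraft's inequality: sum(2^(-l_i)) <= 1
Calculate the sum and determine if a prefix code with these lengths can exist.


Sum = 2^(-1) + 2^(-4) + 2^(-6) + 2^(-6) + 2^(-6) + 2^(-7) + 2^(-8)
    = 0.5 + 0.0625 + 0.015625 + 0.015625 + 0.015625 + 0.0078125 + 0.00390625
    = 159/256 = 0.62109375
Since 0.62109375 <= 1, Kraft's inequality IS satisfied.
A prefix code with these lengths CAN exist.

Kraft sum = 0.62109375. Satisfied.


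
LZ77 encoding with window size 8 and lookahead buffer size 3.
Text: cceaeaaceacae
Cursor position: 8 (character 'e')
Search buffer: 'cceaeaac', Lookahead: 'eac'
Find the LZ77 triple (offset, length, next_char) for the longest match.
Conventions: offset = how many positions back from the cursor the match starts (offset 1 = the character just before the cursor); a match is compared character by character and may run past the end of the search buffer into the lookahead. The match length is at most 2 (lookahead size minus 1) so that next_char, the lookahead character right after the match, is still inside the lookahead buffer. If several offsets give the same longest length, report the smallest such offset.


Try each offset into the search buffer:
  offset=1 (pos 7, char 'c'): match length 0
  offset=2 (pos 6, char 'a'): match length 0
  offset=3 (pos 5, char 'a'): match length 0
  offset=4 (pos 4, char 'e'): match length 2
  offset=5 (pos 3, char 'a'): match length 0
  offset=6 (pos 2, char 'e'): match length 2
  offset=7 (pos 1, char 'c'): match length 0
  offset=8 (pos 0, char 'c'): match length 0
Longest match has length 2, found at offsets 4, 6; take the smallest, offset 4.
next_char = character at position 8 + 2 = 10 -> 'c'

Best match: offset=4, length=2 (matching 'ea' starting at position 4)
LZ77 triple: (4, 2, 'c')


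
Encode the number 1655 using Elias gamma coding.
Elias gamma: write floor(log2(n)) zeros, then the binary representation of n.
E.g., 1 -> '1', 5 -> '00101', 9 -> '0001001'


num_bits = floor(log2(1655)) + 1 = 11
leading_zeros = num_bits - 1 = 10
binary(1655) = 11001110111

Elias gamma(1655) = '0000000000' + '11001110111' = 000000000011001110111 (21 bits)


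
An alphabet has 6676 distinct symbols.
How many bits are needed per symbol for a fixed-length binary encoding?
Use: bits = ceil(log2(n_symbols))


log2(6676) = 12.7048
Bracket: 2^12 = 4096 < 6676 <= 2^13 = 8192
So ceil(log2(6676)) = 13

bits = ceil(log2(6676)) = ceil(12.7048) = 13 bits


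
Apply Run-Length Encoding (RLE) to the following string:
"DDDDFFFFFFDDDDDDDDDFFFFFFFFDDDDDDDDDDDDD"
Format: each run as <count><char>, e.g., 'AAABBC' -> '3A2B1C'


Scanning runs left to right:
  i=0: run of 'D' x 4 -> '4D'
  i=4: run of 'F' x 6 -> '6F'
  i=10: run of 'D' x 9 -> '9D'
  i=19: run of 'F' x 8 -> '8F'
  i=27: run of 'D' x 13 -> '13D'

RLE = 4D6F9D8F13D


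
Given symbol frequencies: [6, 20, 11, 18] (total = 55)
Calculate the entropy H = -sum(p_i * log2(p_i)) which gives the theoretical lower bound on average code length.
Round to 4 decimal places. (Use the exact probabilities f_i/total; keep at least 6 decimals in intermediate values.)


Per-symbol terms -p_i * log2(p_i) with p_i = f_i/55:
  p = 6/55 = 0.109091: log2(p) = -3.196397, -p*log2(p) = 0.348698
  p = 20/55 = 0.363636: log2(p) = -1.459432, -p*log2(p) = 0.530702
  p = 11/55 = 0.200000: log2(p) = -2.321928, -p*log2(p) = 0.464386
  p = 18/55 = 0.327273: log2(p) = -1.611435, -p*log2(p) = 0.527379
H = 0.348698 + 0.530702 + 0.464386 + 0.527379 = 1.871165

H = 1.8712 bits/symbol


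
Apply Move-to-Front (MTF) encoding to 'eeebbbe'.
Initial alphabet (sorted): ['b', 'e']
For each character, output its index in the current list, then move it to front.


MTF encoding:
'e': index 1 in ['b', 'e'] -> ['e', 'b']
'e': index 0 in ['e', 'b'] -> ['e', 'b']
'e': index 0 in ['e', 'b'] -> ['e', 'b']
'b': index 1 in ['e', 'b'] -> ['b', 'e']
'b': index 0 in ['b', 'e'] -> ['b', 'e']
'b': index 0 in ['b', 'e'] -> ['b', 'e']
'e': index 1 in ['b', 'e'] -> ['e', 'b']


Output: [1, 0, 0, 1, 0, 0, 1]


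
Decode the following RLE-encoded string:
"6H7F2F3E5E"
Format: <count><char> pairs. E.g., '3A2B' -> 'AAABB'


Expanding each <count><char> pair:
  6H -> 'HHHHHH'
  7F -> 'FFFFFFF'
  2F -> 'FF'
  3E -> 'EEE'
  5E -> 'EEEEE'

Decoded = HHHHHHFFFFFFFFFEEEEEEEE


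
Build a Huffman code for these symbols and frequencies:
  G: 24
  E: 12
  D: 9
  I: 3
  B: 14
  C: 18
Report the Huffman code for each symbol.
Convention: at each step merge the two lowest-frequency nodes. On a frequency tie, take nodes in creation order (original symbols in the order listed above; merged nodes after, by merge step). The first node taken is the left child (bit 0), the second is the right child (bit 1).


Huffman tree construction:
Step 1: Merge I(3) + D(9) = 12
Step 2: Merge E(12) + (I+D)(12) = 24
Step 3: Merge B(14) + C(18) = 32
Step 4: Merge G(24) + (E+(I+D))(24) = 48
Step 5: Merge (B+C)(32) + (G+(E+(I+D)))(48) = 80
Read each symbol's code off the tree from the root (left child = 0, right child = 1).

Codes:
  G: 10 (length 2)
  E: 110 (length 3)
  D: 1111 (length 4)
  I: 1110 (length 4)
  B: 00 (length 2)
  C: 01 (length 2)
Average code length: 196/80 = 2.4500 bits/symbol


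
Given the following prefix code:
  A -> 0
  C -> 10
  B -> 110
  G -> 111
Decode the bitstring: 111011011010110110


Decoding step by step:
Bits 111 -> G
Bits 0 -> A
Bits 110 -> B
Bits 110 -> B
Bits 10 -> C
Bits 110 -> B
Bits 110 -> B


Decoded message: GABBCBB


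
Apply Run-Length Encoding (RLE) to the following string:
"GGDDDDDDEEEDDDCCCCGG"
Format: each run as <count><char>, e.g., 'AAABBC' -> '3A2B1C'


Scanning runs left to right:
  i=0: run of 'G' x 2 -> '2G'
  i=2: run of 'D' x 6 -> '6D'
  i=8: run of 'E' x 3 -> '3E'
  i=11: run of 'D' x 3 -> '3D'
  i=14: run of 'C' x 4 -> '4C'
  i=18: run of 'G' x 2 -> '2G'

RLE = 2G6D3E3D4C2G


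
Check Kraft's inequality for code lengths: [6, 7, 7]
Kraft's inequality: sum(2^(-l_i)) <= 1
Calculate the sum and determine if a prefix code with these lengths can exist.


Sum = 2^(-6) + 2^(-7) + 2^(-7)
    = 0.015625 + 0.0078125 + 0.0078125
    = 4/128 = 0.03125
Since 0.03125 <= 1, Kraft's inequality IS satisfied.
A prefix code with these lengths CAN exist.

Kraft sum = 0.03125. Satisfied.


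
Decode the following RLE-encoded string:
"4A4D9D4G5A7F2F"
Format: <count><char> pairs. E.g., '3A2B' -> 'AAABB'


Expanding each <count><char> pair:
  4A -> 'AAAA'
  4D -> 'DDDD'
  9D -> 'DDDDDDDDD'
  4G -> 'GGGG'
  5A -> 'AAAAA'
  7F -> 'FFFFFFF'
  2F -> 'FF'

Decoded = AAAADDDDDDDDDDDDDGGGGAAAAAFFFFFFFFF


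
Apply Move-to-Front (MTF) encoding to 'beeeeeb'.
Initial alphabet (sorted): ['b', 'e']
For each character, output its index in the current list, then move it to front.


MTF encoding:
'b': index 0 in ['b', 'e'] -> ['b', 'e']
'e': index 1 in ['b', 'e'] -> ['e', 'b']
'e': index 0 in ['e', 'b'] -> ['e', 'b']
'e': index 0 in ['e', 'b'] -> ['e', 'b']
'e': index 0 in ['e', 'b'] -> ['e', 'b']
'e': index 0 in ['e', 'b'] -> ['e', 'b']
'b': index 1 in ['e', 'b'] -> ['b', 'e']


Output: [0, 1, 0, 0, 0, 0, 1]


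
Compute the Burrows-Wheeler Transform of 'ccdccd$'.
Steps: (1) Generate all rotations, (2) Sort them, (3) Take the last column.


Rotations (sorted):
  0: $ccdccd -> last char: d
  1: ccd$ccd -> last char: d
  2: ccdccd$ -> last char: $
  3: cd$ccdc -> last char: c
  4: cdccd$c -> last char: c
  5: d$ccdcc -> last char: c
  6: dccd$cc -> last char: c


BWT = dd$cccc


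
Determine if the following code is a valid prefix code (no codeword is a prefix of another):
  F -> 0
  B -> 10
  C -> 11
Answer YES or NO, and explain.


Checking each pair (does one codeword prefix another?):
  F='0' vs B='10': no prefix
  F='0' vs C='11': no prefix
  B='10' vs F='0': no prefix
  B='10' vs C='11': no prefix
  C='11' vs F='0': no prefix
  C='11' vs B='10': no prefix
No violation found over all pairs.

YES -- this is a valid prefix code. No codeword is a prefix of any other codeword.


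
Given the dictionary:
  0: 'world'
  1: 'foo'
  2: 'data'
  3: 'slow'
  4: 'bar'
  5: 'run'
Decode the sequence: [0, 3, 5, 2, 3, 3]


Look up each index in the dictionary:
  0 -> 'world'
  3 -> 'slow'
  5 -> 'run'
  2 -> 'data'
  3 -> 'slow'
  3 -> 'slow'

Decoded: "world slow run data slow slow"


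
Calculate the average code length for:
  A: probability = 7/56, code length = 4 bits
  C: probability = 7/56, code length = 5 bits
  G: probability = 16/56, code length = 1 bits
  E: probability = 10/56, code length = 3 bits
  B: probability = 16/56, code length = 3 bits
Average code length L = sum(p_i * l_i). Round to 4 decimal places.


Weighted contributions p_i * l_i:
  A: (7/56) * 4 = 28/56
  C: (7/56) * 5 = 35/56
  G: (16/56) * 1 = 16/56
  E: (10/56) * 3 = 30/56
  B: (16/56) * 3 = 48/56
Sum = (28 + 35 + 16 + 30 + 48)/56 = 157/56

L = 157/56 = 2.8036 bits/symbol


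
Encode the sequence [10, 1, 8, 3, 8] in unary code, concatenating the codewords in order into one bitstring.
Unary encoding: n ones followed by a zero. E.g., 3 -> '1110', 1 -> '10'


Encode each number as n ones followed by a terminating 0:
  10 -> 11111111110 (11 bits)
  1 -> 10 (2 bits)
  8 -> 111111110 (9 bits)
  3 -> 1110 (4 bits)
  8 -> 111111110 (9 bits)
Total length = 11 + 2 + 9 + 4 + 9 = 35 bits.

Unary([10, 1, 8, 3, 8]) = 11111111110101111111101110111111110 (35 bits)


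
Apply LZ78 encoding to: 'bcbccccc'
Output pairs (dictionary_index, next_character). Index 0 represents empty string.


LZ78 encoding steps:
Dictionary: {0: ''}
Step 1: w='' (idx 0), next='b' -> output (0, 'b'), add 'b' as idx 1
Step 2: w='' (idx 0), next='c' -> output (0, 'c'), add 'c' as idx 2
Step 3: w='b' (idx 1), next='c' -> output (1, 'c'), add 'bc' as idx 3
Step 4: w='c' (idx 2), next='c' -> output (2, 'c'), add 'cc' as idx 4
Step 5: w='cc' (idx 4), end of input -> output (4, '')


Encoded: [(0, 'b'), (0, 'c'), (1, 'c'), (2, 'c'), (4, '')]


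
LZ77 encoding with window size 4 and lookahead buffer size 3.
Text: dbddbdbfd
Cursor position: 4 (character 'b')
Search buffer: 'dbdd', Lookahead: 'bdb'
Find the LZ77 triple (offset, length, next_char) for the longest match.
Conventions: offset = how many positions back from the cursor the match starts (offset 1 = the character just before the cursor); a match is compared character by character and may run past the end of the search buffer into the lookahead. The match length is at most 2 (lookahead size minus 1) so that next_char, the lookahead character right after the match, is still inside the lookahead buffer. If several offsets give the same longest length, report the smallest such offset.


Try each offset into the search buffer:
  offset=1 (pos 3, char 'd'): match length 0
  offset=2 (pos 2, char 'd'): match length 0
  offset=3 (pos 1, char 'b'): match length 2
  offset=4 (pos 0, char 'd'): match length 0
Longest match has length 2 at offset 3.
next_char = character at position 4 + 2 = 6 -> 'b'

Best match: offset=3, length=2 (matching 'bd' starting at position 1)
LZ77 triple: (3, 2, 'b')


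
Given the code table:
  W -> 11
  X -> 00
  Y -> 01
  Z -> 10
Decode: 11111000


Decoding:
11 -> W
11 -> W
10 -> Z
00 -> X


Result: WWZX


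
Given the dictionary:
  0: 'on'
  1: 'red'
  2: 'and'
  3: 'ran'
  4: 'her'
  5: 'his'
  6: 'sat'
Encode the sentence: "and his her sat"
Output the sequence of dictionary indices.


Look up each word in the dictionary:
  'and' -> 2
  'his' -> 5
  'her' -> 4
  'sat' -> 6

Encoded: [2, 5, 4, 6]


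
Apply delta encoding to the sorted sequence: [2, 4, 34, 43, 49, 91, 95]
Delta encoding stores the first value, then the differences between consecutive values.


First value: 2
Deltas:
  4 - 2 = 2
  34 - 4 = 30
  43 - 34 = 9
  49 - 43 = 6
  91 - 49 = 42
  95 - 91 = 4


Delta encoded: [2, 2, 30, 9, 6, 42, 4]


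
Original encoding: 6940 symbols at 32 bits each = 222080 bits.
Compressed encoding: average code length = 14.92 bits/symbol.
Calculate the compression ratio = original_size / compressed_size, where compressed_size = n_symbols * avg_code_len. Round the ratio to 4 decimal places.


original_size = n_symbols * orig_bits = 6940 * 32 = 222080 bits
compressed_size = n_symbols * avg_code_len = 6940 * 14.92 = 103544.8 bits
ratio = original_size / compressed_size = 222080 / 103544.8 = 2.1448

Compression ratio = 2.1448


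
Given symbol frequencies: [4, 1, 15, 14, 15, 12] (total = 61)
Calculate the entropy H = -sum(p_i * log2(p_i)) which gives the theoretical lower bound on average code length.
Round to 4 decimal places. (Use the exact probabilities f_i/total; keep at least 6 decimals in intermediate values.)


Per-symbol terms -p_i * log2(p_i) with p_i = f_i/61:
  p = 4/61 = 0.065574: log2(p) = -3.930737, -p*log2(p) = 0.257753
  p = 1/61 = 0.016393: log2(p) = -5.930737, -p*log2(p) = 0.097225
  p = 15/61 = 0.245902: log2(p) = -2.023847, -p*log2(p) = 0.497667
  p = 14/61 = 0.229508: log2(p) = -2.123382, -p*log2(p) = 0.487334
  p = 15/61 = 0.245902: log2(p) = -2.023847, -p*log2(p) = 0.497667
  p = 12/61 = 0.196721: log2(p) = -2.345775, -p*log2(p) = 0.461464
H = 0.257753 + 0.097225 + 0.497667 + 0.487334 + 0.497667 + 0.461464 = 2.299110

H = 2.2991 bits/symbol


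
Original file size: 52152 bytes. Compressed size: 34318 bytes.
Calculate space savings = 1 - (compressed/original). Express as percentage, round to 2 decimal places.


ratio = compressed/original = 34318/52152 = 0.658038
savings = 1 - ratio = 1 - 0.658038 = 0.341962
as a percentage: 0.341962 * 100 = 34.2%

Space savings = 1 - 34318/52152 = 34.2%


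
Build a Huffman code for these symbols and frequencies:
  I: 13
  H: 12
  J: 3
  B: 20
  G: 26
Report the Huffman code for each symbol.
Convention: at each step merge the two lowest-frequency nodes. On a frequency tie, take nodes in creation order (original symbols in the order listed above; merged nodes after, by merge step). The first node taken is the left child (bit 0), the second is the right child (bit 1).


Huffman tree construction:
Step 1: Merge J(3) + H(12) = 15
Step 2: Merge I(13) + (J+H)(15) = 28
Step 3: Merge B(20) + G(26) = 46
Step 4: Merge (I+(J+H))(28) + (B+G)(46) = 74
Read each symbol's code off the tree from the root (left child = 0, right child = 1).

Codes:
  I: 00 (length 2)
  H: 011 (length 3)
  J: 010 (length 3)
  B: 10 (length 2)
  G: 11 (length 2)
Average code length: 163/74 = 2.2027 bits/symbol


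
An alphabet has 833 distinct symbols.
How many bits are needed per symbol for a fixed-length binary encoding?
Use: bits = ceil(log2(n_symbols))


log2(833) = 9.7022
Bracket: 2^9 = 512 < 833 <= 2^10 = 1024
So ceil(log2(833)) = 10

bits = ceil(log2(833)) = ceil(9.7022) = 10 bits


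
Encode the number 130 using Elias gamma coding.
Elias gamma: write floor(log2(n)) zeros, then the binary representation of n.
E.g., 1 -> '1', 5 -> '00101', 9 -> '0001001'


num_bits = floor(log2(130)) + 1 = 8
leading_zeros = num_bits - 1 = 7
binary(130) = 10000010

Elias gamma(130) = '0000000' + '10000010' = 000000010000010 (15 bits)


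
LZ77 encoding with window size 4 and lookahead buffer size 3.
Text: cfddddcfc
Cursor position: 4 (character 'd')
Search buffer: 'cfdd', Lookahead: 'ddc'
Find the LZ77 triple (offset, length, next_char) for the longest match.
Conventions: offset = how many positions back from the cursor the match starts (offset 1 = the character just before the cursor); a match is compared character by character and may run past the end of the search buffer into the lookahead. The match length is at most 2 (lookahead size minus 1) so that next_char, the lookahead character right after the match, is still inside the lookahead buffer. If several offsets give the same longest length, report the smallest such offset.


Try each offset into the search buffer:
  offset=1 (pos 3, char 'd'): match length 2
  offset=2 (pos 2, char 'd'): match length 2
  offset=3 (pos 1, char 'f'): match length 0
  offset=4 (pos 0, char 'c'): match length 0
Longest match has length 2, found at offsets 1, 2; take the smallest, offset 1.
next_char = character at position 4 + 2 = 6 -> 'c'

Best match: offset=1, length=2 (matching 'dd' starting at position 3)
LZ77 triple: (1, 2, 'c')


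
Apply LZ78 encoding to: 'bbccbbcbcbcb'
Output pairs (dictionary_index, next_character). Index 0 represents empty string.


LZ78 encoding steps:
Dictionary: {0: ''}
Step 1: w='' (idx 0), next='b' -> output (0, 'b'), add 'b' as idx 1
Step 2: w='b' (idx 1), next='c' -> output (1, 'c'), add 'bc' as idx 2
Step 3: w='' (idx 0), next='c' -> output (0, 'c'), add 'c' as idx 3
Step 4: w='b' (idx 1), next='b' -> output (1, 'b'), add 'bb' as idx 4
Step 5: w='c' (idx 3), next='b' -> output (3, 'b'), add 'cb' as idx 5
Step 6: w='cb' (idx 5), next='c' -> output (5, 'c'), add 'cbc' as idx 6
Step 7: w='b' (idx 1), end of input -> output (1, '')


Encoded: [(0, 'b'), (1, 'c'), (0, 'c'), (1, 'b'), (3, 'b'), (5, 'c'), (1, '')]


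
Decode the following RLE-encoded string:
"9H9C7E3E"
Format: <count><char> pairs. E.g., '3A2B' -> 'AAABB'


Expanding each <count><char> pair:
  9H -> 'HHHHHHHHH'
  9C -> 'CCCCCCCCC'
  7E -> 'EEEEEEE'
  3E -> 'EEE'

Decoded = HHHHHHHHHCCCCCCCCCEEEEEEEEEE


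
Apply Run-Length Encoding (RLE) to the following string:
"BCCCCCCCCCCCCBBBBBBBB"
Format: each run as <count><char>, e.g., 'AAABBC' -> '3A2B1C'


Scanning runs left to right:
  i=0: run of 'B' x 1 -> '1B'
  i=1: run of 'C' x 12 -> '12C'
  i=13: run of 'B' x 8 -> '8B'

RLE = 1B12C8B


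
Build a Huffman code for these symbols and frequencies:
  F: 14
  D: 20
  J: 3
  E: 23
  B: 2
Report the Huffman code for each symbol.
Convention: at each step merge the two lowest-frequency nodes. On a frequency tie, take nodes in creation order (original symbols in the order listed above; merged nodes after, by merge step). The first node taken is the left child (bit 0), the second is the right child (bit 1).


Huffman tree construction:
Step 1: Merge B(2) + J(3) = 5
Step 2: Merge (B+J)(5) + F(14) = 19
Step 3: Merge ((B+J)+F)(19) + D(20) = 39
Step 4: Merge E(23) + (((B+J)+F)+D)(39) = 62
Read each symbol's code off the tree from the root (left child = 0, right child = 1).

Codes:
  F: 101 (length 3)
  D: 11 (length 2)
  J: 1001 (length 4)
  E: 0 (length 1)
  B: 1000 (length 4)
Average code length: 125/62 = 2.0161 bits/symbol


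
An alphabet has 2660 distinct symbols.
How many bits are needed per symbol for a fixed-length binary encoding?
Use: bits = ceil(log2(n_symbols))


log2(2660) = 11.3772
Bracket: 2^11 = 2048 < 2660 <= 2^12 = 4096
So ceil(log2(2660)) = 12

bits = ceil(log2(2660)) = ceil(11.3772) = 12 bits


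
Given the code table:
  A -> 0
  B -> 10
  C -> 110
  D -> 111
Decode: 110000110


Decoding:
110 -> C
0 -> A
0 -> A
0 -> A
110 -> C


Result: CAAAC


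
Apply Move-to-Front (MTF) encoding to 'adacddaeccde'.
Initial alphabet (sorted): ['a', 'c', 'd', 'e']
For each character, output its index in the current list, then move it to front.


MTF encoding:
'a': index 0 in ['a', 'c', 'd', 'e'] -> ['a', 'c', 'd', 'e']
'd': index 2 in ['a', 'c', 'd', 'e'] -> ['d', 'a', 'c', 'e']
'a': index 1 in ['d', 'a', 'c', 'e'] -> ['a', 'd', 'c', 'e']
'c': index 2 in ['a', 'd', 'c', 'e'] -> ['c', 'a', 'd', 'e']
'd': index 2 in ['c', 'a', 'd', 'e'] -> ['d', 'c', 'a', 'e']
'd': index 0 in ['d', 'c', 'a', 'e'] -> ['d', 'c', 'a', 'e']
'a': index 2 in ['d', 'c', 'a', 'e'] -> ['a', 'd', 'c', 'e']
'e': index 3 in ['a', 'd', 'c', 'e'] -> ['e', 'a', 'd', 'c']
'c': index 3 in ['e', 'a', 'd', 'c'] -> ['c', 'e', 'a', 'd']
'c': index 0 in ['c', 'e', 'a', 'd'] -> ['c', 'e', 'a', 'd']
'd': index 3 in ['c', 'e', 'a', 'd'] -> ['d', 'c', 'e', 'a']
'e': index 2 in ['d', 'c', 'e', 'a'] -> ['e', 'd', 'c', 'a']


Output: [0, 2, 1, 2, 2, 0, 2, 3, 3, 0, 3, 2]


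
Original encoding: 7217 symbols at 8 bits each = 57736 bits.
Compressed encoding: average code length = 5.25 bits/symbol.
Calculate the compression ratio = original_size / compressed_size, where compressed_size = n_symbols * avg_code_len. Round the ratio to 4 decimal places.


original_size = n_symbols * orig_bits = 7217 * 8 = 57736 bits
compressed_size = n_symbols * avg_code_len = 7217 * 5.25 = 37889.25 bits
ratio = original_size / compressed_size = 57736 / 37889.25 = 1.5238

Compression ratio = 1.5238


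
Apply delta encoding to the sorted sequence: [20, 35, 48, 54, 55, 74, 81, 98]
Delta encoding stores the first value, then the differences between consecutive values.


First value: 20
Deltas:
  35 - 20 = 15
  48 - 35 = 13
  54 - 48 = 6
  55 - 54 = 1
  74 - 55 = 19
  81 - 74 = 7
  98 - 81 = 17


Delta encoded: [20, 15, 13, 6, 1, 19, 7, 17]


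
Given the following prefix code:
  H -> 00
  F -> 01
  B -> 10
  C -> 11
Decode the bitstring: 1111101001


Decoding step by step:
Bits 11 -> C
Bits 11 -> C
Bits 10 -> B
Bits 10 -> B
Bits 01 -> F


Decoded message: CCBBF


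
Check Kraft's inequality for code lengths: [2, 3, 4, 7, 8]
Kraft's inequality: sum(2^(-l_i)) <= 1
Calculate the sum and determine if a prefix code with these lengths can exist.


Sum = 2^(-2) + 2^(-3) + 2^(-4) + 2^(-7) + 2^(-8)
    = 0.25 + 0.125 + 0.0625 + 0.0078125 + 0.00390625
    = 115/256 = 0.44921875
Since 0.44921875 <= 1, Kraft's inequality IS satisfied.
A prefix code with these lengths CAN exist.

Kraft sum = 0.44921875. Satisfied.


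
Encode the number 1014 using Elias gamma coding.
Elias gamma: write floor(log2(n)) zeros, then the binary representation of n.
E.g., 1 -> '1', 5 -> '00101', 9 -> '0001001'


num_bits = floor(log2(1014)) + 1 = 10
leading_zeros = num_bits - 1 = 9
binary(1014) = 1111110110

Elias gamma(1014) = '000000000' + '1111110110' = 0000000001111110110 (19 bits)


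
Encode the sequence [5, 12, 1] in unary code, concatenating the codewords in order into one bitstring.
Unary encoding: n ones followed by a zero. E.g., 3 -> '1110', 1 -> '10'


Encode each number as n ones followed by a terminating 0:
  5 -> 111110 (6 bits)
  12 -> 1111111111110 (13 bits)
  1 -> 10 (2 bits)
Total length = 6 + 13 + 2 = 21 bits.

Unary([5, 12, 1]) = 111110111111111111010 (21 bits)


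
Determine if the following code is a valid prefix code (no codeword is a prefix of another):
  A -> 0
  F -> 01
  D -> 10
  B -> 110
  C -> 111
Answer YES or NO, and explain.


Checking each pair (does one codeword prefix another?):
  A='0' vs F='01': prefix -- VIOLATION

NO -- this is NOT a valid prefix code. A (0) is a prefix of F (01).


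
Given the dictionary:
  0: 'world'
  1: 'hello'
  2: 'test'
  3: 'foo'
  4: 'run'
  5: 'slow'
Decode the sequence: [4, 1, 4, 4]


Look up each index in the dictionary:
  4 -> 'run'
  1 -> 'hello'
  4 -> 'run'
  4 -> 'run'

Decoded: "run hello run run"


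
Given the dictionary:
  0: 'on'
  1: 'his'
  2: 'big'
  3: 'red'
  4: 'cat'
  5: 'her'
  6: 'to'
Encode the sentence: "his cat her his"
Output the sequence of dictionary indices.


Look up each word in the dictionary:
  'his' -> 1
  'cat' -> 4
  'her' -> 5
  'his' -> 1

Encoded: [1, 4, 5, 1]


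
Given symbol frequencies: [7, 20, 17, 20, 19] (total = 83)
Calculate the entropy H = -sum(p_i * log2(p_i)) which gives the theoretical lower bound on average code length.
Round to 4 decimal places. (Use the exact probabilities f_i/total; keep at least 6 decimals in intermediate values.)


Per-symbol terms -p_i * log2(p_i) with p_i = f_i/83:
  p = 7/83 = 0.084337: log2(p) = -3.567685, -p*log2(p) = 0.300889
  p = 20/83 = 0.240964: log2(p) = -2.053111, -p*log2(p) = 0.494726
  p = 17/83 = 0.204819: log2(p) = -2.287577, -p*log2(p) = 0.468540
  p = 20/83 = 0.240964: log2(p) = -2.053111, -p*log2(p) = 0.494726
  p = 19/83 = 0.228916: log2(p) = -2.127112, -p*log2(p) = 0.486929
H = 0.300889 + 0.494726 + 0.468540 + 0.494726 + 0.486929 = 2.245810

H = 2.2458 bits/symbol


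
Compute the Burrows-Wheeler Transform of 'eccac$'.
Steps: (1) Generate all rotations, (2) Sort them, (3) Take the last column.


Rotations (sorted):
  0: $eccac -> last char: c
  1: ac$ecc -> last char: c
  2: c$ecca -> last char: a
  3: cac$ec -> last char: c
  4: ccac$e -> last char: e
  5: eccac$ -> last char: $


BWT = ccace$


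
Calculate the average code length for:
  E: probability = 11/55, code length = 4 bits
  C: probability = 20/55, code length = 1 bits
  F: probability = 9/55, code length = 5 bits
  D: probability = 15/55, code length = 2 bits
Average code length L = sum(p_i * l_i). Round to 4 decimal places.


Weighted contributions p_i * l_i:
  E: (11/55) * 4 = 44/55
  C: (20/55) * 1 = 20/55
  F: (9/55) * 5 = 45/55
  D: (15/55) * 2 = 30/55
Sum = (44 + 20 + 45 + 30)/55 = 139/55

L = 139/55 = 2.5273 bits/symbol


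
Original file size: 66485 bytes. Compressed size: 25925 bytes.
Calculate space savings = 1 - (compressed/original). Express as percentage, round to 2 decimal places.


ratio = compressed/original = 25925/66485 = 0.389938
savings = 1 - ratio = 1 - 0.389938 = 0.610062
as a percentage: 0.610062 * 100 = 61.01%

Space savings = 1 - 25925/66485 = 61.01%


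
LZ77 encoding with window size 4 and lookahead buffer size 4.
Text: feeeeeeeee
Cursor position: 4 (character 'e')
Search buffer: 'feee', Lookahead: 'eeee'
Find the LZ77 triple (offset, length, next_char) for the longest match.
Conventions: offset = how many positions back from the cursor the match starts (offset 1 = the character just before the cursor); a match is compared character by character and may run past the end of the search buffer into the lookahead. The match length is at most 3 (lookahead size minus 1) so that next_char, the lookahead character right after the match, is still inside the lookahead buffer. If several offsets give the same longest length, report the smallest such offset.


Try each offset into the search buffer:
  offset=1 (pos 3, char 'e'): match length 3
  offset=2 (pos 2, char 'e'): match length 3
  offset=3 (pos 1, char 'e'): match length 3
  offset=4 (pos 0, char 'f'): match length 0
Longest match has length 3, found at offsets 1, 2, 3; take the smallest, offset 1.
next_char = character at position 4 + 3 = 7 -> 'e'

Best match: offset=1, length=3 (matching 'eee' starting at position 3)
LZ77 triple: (1, 3, 'e')


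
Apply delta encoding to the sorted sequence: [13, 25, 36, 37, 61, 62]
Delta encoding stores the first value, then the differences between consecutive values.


First value: 13
Deltas:
  25 - 13 = 12
  36 - 25 = 11
  37 - 36 = 1
  61 - 37 = 24
  62 - 61 = 1


Delta encoded: [13, 12, 11, 1, 24, 1]


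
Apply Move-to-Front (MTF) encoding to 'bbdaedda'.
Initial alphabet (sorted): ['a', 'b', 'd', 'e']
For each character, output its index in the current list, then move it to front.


MTF encoding:
'b': index 1 in ['a', 'b', 'd', 'e'] -> ['b', 'a', 'd', 'e']
'b': index 0 in ['b', 'a', 'd', 'e'] -> ['b', 'a', 'd', 'e']
'd': index 2 in ['b', 'a', 'd', 'e'] -> ['d', 'b', 'a', 'e']
'a': index 2 in ['d', 'b', 'a', 'e'] -> ['a', 'd', 'b', 'e']
'e': index 3 in ['a', 'd', 'b', 'e'] -> ['e', 'a', 'd', 'b']
'd': index 2 in ['e', 'a', 'd', 'b'] -> ['d', 'e', 'a', 'b']
'd': index 0 in ['d', 'e', 'a', 'b'] -> ['d', 'e', 'a', 'b']
'a': index 2 in ['d', 'e', 'a', 'b'] -> ['a', 'd', 'e', 'b']


Output: [1, 0, 2, 2, 3, 2, 0, 2]
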